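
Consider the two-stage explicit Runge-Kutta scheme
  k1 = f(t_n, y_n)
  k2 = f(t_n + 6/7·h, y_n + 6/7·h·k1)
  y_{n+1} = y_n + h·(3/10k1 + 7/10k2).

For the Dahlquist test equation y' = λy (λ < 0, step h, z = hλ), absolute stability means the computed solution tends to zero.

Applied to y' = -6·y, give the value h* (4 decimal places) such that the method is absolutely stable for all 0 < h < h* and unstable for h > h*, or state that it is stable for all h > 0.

(-1.6667,0); λ=-6 ⇒ h* = (5/3)/6 = 0.2778.

On y'=λy, z=hλ:
  k1=λy_n ⇒ h·k1=z·y_n;  k2=λ(1+6/7z)y_n ⇒ h·k2=z(1+6/7z)y_n
  y_{n+1}/y_n = 1 + 3/10z + 7/10z(1+6/7z) = 1 + z + 3/5z²
  Hence R(z) = 1 + z + 3/5z².

Solve |R(x)|<1 on ℝ⁻.
x=-0.61: |R|=0.6133
R=1: x+3/5x²=0 ⇒ x=−5/3=-1.6667; min R=1−1/(4·3/5)=0.5833>−1
Confirm numerically:
  x=-1.580: |R|=0.91784 <1
  x=-1.414: |R|=0.78564 <1
  x=-1.357: |R|=0.74787 <1
  x=-1.034: |R|=0.60749 <1
  x=-2.179: |R|=1.66982 >1
  x=-1.819: |R|=1.16626 >1
Interval (-1.6667, 0).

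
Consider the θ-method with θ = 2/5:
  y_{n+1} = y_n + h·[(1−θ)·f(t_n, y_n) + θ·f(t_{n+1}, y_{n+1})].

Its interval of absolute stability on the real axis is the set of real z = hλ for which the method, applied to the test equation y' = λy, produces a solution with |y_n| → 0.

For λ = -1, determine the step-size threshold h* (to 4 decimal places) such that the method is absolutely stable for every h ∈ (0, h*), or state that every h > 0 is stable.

On y'=λy, z=hλ:
  y_{n+1} = y_n + z·[3/5·y_n + 2/5·y_{n+1}] ⇒ (1 − 2/5z)y_{n+1} = (1 + 3/5z)y_n
  R(z) = (1 + 3/5z)/(1 − 2/5z).

Find x<0 with |R(x)|<1.
x=-1.46: |R|=0.0783
R=−1: 1+3/5x = −1+2/5x ⇒ -1/5x=2 ⇒ x=2/(-1/5)=-10.0000
Confirm numerically:
  x=-8.637: |R|=0.93881 <1
  x=-8.572: |R|=0.93551 <1
  x=-5.721: |R|=0.73975 <1
  x=-5.565: |R|=0.72505 <1
  x=-10.529: |R|=1.02030 >1
  x=-10.344: |R|=1.01339 >1
So |R|<1 on (-10.0000, 0).

(-10.0000,0); λ=-1 ⇒ h* = (10)/1 = 10.0000.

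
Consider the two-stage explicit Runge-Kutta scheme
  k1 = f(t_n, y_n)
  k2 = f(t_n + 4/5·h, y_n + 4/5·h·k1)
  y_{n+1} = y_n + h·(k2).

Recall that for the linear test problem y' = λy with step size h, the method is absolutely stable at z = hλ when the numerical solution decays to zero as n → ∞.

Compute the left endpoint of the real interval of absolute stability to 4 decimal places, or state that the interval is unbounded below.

Test eqn y'=λy, z=hλ:
  k1=λy_n ⇒ h·k1=z·y_n;  k2=λ(1+4/5z)y_n ⇒ h·k2=z(1+4/5z)y_n
  y_{n+1}/y_n = 1 + z(1+4/5z) = 1 + z + 4/5z²
  R(z) = 1 + z + 4/5z².

Need |R(x)|<1, x<0.
x=-1.39: |R|=1.1557
R=1: x+4/5x²=0 ⇒ x=−5/4=-1.2500; min R=1−1/(4·4/5)=0.6875>−1
Confirm numerically:
  x=-1.214: |R|=0.96504 <1
  x=-1.073: |R|=0.84806 <1
  x=-0.980: |R|=0.78832 <1
  x=-0.634: |R|=0.68756 <1
  x=-1.638: |R|=1.50844 >1
  x=-1.504: |R|=1.30561 >1
  x=-1.441: |R|=1.22018 >1
Interval (-1.2500, 0).

left endpoint -1.2500.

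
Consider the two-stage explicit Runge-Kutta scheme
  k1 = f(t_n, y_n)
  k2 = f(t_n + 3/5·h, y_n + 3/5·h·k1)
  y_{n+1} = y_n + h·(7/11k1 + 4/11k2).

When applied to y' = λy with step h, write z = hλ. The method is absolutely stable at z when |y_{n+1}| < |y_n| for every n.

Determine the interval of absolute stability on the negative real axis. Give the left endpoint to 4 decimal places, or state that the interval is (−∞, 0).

Set f=λy, z=hλ:
  k1=λy_n ⇒ h·k1=z·y_n;  k2=λ(1+3/5z)y_n ⇒ h·k2=z(1+3/5z)y_n
  y_{n+1}/y_n = 1 + 7/11z + 4/11z(1+3/5z) = 1 + z + 12/55z²
  R(z) = 1 + z + 12/55z².

Boundary: |R(x)|=1, x<0.
x=-1.5: |R|=0.0091
R=1: x+12/55x²=0 ⇒ x=−55/12=-4.5833; min R=1−1/(4·12/55)=-0.1458>−1
Confirm numerically:
  x=-3.898: |R|=0.41714 <1
  x=-3.432: |R|=0.13788 <1
  x=-3.252: |R|=0.05538 <1
  x=-5.141: |R|=1.62552 >1
  x=-4.609: |R|=1.02581 >1
So |R|<1 on (-4.5833, 0).

(-4.5833, 0).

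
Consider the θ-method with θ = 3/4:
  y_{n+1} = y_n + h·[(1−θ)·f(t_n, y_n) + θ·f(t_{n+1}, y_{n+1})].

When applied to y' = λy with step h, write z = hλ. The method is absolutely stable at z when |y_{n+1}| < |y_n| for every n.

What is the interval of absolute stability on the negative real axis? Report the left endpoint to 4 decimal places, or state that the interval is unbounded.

unbounded; (−∞, 0).

With y'=λy (z=hλ):
  y_{n+1} = y_n + z·[1/4·y_n + 3/4·y_{n+1}] ⇒ (1 − 3/4z)y_{n+1} = (1 + 1/4z)y_n
  ⇒ R(z) = (1 + 1/4z)/(1 − 3/4z).

Find x<0 with |R(x)|<1.
x=-0.38: |R|=0.7043
x=-2: |R|=0.2000
x=-10: |R|=0.1765
x=-100: |R|=0.3158
θ=3/4≥1/2 ⇒ |1+1/4x|<|1−3/4x| ∀x<0 ⇒ stable on all of ℝ⁻.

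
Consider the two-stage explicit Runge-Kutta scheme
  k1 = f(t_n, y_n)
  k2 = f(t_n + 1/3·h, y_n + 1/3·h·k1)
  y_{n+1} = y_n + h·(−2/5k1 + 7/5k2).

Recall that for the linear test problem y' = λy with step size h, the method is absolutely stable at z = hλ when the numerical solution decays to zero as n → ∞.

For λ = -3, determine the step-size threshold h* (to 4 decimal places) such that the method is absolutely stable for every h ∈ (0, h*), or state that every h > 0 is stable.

(-2.1429,0); λ=-3 ⇒ h* = (15/7)/3 = 0.7143.

Test eqn y'=λy, z=hλ:
  k1=λy_n ⇒ h·k1=z·y_n;  k2=λ(1+1/3z)y_n ⇒ h·k2=z(1+1/3z)y_n
  y_{n+1}/y_n = 1 − 2/5z + 7/5z(1+1/3z) = 1 + z + 7/15z²
  so R(z) = 1 + z + 7/15z².

Boundary: |R(x)|=1, x<0.
x=-0.94: |R|=0.4723
R=1: x+7/15x²=0 ⇒ x=−15/7=-2.1429; min R=1−1/(4·7/15)=0.4643>−1
Confirm numerically:
  x=-1.507: |R|=0.55282 <1
  x=-1.275: |R|=0.48362 <1
  x=-1.055: |R|=0.46441 <1
  x=-2.629: |R|=1.59643 >1
  x=-2.262: |R|=1.12577 >1
So |R|<1 on (-2.1429, 0).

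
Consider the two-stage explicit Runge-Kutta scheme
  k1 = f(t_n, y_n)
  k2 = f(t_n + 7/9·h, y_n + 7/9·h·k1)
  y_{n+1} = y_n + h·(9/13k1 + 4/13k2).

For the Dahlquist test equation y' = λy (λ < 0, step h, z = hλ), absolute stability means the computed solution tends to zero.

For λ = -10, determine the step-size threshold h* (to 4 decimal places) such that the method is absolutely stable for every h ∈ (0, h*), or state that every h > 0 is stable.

On y'=λy, z=hλ:
  k1=λy_n ⇒ h·k1=z·y_n;  k2=λ(1+7/9z)y_n ⇒ h·k2=z(1+7/9z)y_n
  y_{n+1}/y_n = 1 + 9/13z + 4/13z(1+7/9z) = 1 + z + 28/117z²
  so R(z) = 1 + z + 28/117z².

Need |R(x)|<1, x<0.
x=-0.86: |R|=0.3170
R=1: x+28/117x²=0 ⇒ x=−117/28=-4.1786; min R=1−1/(4·28/117)=-0.0446>−1
Confirm numerically:
  x=-3.528: |R|=0.45072 <1
  x=-2.388: |R|=0.02329 <1
  x=-2.385: |R|=0.02372 <1
  x=-2.020: |R|=0.04349 <1
  x=-4.762: |R|=1.66489 >1
  x=-4.636: |R|=1.50750 >1
  x=-4.449: |R|=1.28793 >1
Interval (-4.1786, 0).

(-4.1786,0); λ=-10 ⇒ h* = (117/28)/10 = 0.4179.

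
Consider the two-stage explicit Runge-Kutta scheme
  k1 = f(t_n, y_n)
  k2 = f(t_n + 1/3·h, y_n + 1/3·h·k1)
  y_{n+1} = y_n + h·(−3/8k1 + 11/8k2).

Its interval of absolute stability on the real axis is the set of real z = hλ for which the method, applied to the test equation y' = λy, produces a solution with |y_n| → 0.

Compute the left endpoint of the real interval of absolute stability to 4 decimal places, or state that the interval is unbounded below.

z* = -2.1818.

On y'=λy, z=hλ:
  k1=λy_n ⇒ h·k1=z·y_n;  k2=λ(1+1/3z)y_n ⇒ h·k2=z(1+1/3z)y_n
  y_{n+1}/y_n = 1 − 3/8z + 11/8z(1+1/3z) = 1 + z + 11/24z²
  so R(z) = 1 + z + 11/24z².

Find x<0 with |R(x)|<1.
x=-1.06: |R|=0.4550
R=1: x+11/24x²=0 ⇒ x=−24/11=-2.1818; min R=1−1/(4·11/24)=0.4545>−1
Confirm numerically:
  x=-1.934: |R|=0.78033 <1
  x=-1.619: |R|=0.58237 <1
  x=-1.588: |R|=0.56780 <1
  x=-2.559: |R|=1.44239 >1
  x=-2.494: |R|=1.35685 >1
  x=-2.363: |R|=1.19623 >1
Stable set (-2.1818, 0).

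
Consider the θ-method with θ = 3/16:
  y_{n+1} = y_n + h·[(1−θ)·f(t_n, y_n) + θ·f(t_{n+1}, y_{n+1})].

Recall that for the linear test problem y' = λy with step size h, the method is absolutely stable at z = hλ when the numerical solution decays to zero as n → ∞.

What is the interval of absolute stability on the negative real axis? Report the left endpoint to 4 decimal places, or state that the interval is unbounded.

Test eqn y'=λy, z=hλ:
  y_{n+1} = y_n + z·[13/16·y_n + 3/16·y_{n+1}] ⇒ (1 − 3/16z)y_{n+1} = (1 + 13/16z)y_n
  ⇒ R(z) = (1 + 13/16z)/(1 − 3/16z).

Find x<0 with |R(x)|<1.
x=-1.62: |R|=0.2426
R=−1: 1+13/16x = −1+3/16x ⇒ -5/8x=2 ⇒ x=2/(-5/8)=-3.2000
Confirm numerically:
  x=-3.125: |R|=0.97044 <1
  x=-2.887: |R|=0.87308 <1
  x=-2.851: |R|=0.85786 <1
  x=-2.326: |R|=0.61964 <1
  x=-3.766: |R|=1.20734 >1
  x=-3.410: |R|=1.08006 >1
Stable set (-3.2000, 0).

(-3.2000, 0).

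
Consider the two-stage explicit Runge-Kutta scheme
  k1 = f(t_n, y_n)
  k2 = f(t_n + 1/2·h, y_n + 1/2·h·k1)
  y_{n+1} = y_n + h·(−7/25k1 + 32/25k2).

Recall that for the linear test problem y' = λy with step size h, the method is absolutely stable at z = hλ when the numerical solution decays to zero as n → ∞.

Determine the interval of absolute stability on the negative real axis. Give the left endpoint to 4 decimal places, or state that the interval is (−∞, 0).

Test eqn y'=λy, z=hλ:
  k1=λy_n ⇒ h·k1=z·y_n;  k2=λ(1+1/2z)y_n ⇒ h·k2=z(1+1/2z)y_n
  y_{n+1}/y_n = 1 − 7/25z + 32/25z(1+1/2z) = 1 + z + 16/25z²
  so R(z) = 1 + z + 16/25z².

Find x<0 with |R(x)|<1.
x=-0.34: |R|=0.7340
R=1: x+16/25x²=0 ⇒ x=−25/16=-1.5625; min R=1−1/(4·16/25)=0.6094>−1
Confirm numerically:
  x=-1.225: |R|=0.73540 <1
  x=-0.951: |R|=0.62782 <1
  x=-0.670: |R|=0.61730 <1
  x=-0.652: |R|=0.62007 <1
  x=-1.978: |R|=1.52599 >1
  x=-1.867: |R|=1.36384 >1
  x=-1.640: |R|=1.08134 >1
Interval (-1.5625, 0).

z∈(-1.5625,0).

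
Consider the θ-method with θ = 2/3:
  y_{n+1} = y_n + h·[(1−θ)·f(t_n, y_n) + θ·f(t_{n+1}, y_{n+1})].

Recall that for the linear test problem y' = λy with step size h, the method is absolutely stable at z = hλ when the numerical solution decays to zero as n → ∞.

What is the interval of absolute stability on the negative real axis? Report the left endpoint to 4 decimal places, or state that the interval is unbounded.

interval (−∞, 0).

Test eqn y'=λy, z=hλ:
  y_{n+1} = y_n + z·[1/3·y_n + 2/3·y_{n+1}] ⇒ (1 − 2/3z)y_{n+1} = (1 + 1/3z)y_n
  Hence R(z) = (1 + 1/3z)/(1 − 2/3z).

Solve |R(x)|<1 on ℝ⁻.
x=-1.61: |R|=0.2235
x=-2: |R|=0.1429
x=-10: |R|=0.3043
x=-100: |R|=0.4778
θ=2/3≥1/2 ⇒ |1+1/3x|<|1−2/3x| ∀x<0 ⇒ interval (−∞,0).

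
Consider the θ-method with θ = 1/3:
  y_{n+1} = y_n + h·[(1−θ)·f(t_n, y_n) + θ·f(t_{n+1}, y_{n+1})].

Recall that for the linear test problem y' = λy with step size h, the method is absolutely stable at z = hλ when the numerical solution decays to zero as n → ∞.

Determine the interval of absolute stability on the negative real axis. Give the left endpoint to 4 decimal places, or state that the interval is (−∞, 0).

(-6.0000, 0).

Test eqn y'=λy, z=hλ:
  y_{n+1} = y_n + z·[2/3·y_n + 1/3·y_{n+1}] ⇒ (1 − 1/3z)y_{n+1} = (1 + 2/3z)y_n
  so R(z) = (1 + 2/3z)/(1 − 1/3z).

Boundary: |R(x)|=1, x<0.
x=-1.75: |R|=0.1053
R=−1: 1+2/3x = −1+1/3x ⇒ -1/3x=2 ⇒ x=2/(-1/3)=-6.0000
Confirm numerically:
  x=-5.959: |R|=0.99542 <1
  x=-5.087: |R|=0.88710 <1
  x=-2.635: |R|=0.40284 <1
  x=-6.579: |R|=1.06044 >1
  x=-6.542: |R|=1.05680 >1
  x=-6.285: |R|=1.03069 >1
Stable set (-6.0000, 0).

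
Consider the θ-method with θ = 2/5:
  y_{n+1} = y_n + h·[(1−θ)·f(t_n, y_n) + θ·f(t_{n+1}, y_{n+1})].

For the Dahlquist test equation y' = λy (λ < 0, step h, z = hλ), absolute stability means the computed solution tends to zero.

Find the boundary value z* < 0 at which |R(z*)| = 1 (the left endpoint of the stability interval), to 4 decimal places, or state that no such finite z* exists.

z* = -10.0000.

On y'=λy, z=hλ:
  y_{n+1} = y_n + z·[3/5·y_n + 2/5·y_{n+1}] ⇒ (1 − 2/5z)y_{n+1} = (1 + 3/5z)y_n
  ⇒ R(z) = (1 + 3/5z)/(1 − 2/5z).

Need |R(x)|<1, x<0.
x=-0.91: |R|=0.3328
R=−1: 1+3/5x = −1+2/5x ⇒ -1/5x=2 ⇒ x=2/(-1/5)=-10.0000
Confirm numerically:
  x=-7.453: |R|=0.87205 <1
  x=-5.961: |R|=0.76132 <1
  x=-5.468: |R|=0.71561 <1
  x=-10.147: |R|=1.00581 >1
  x=-10.110: |R|=1.00436 >1
Stable set (-10.0000, 0).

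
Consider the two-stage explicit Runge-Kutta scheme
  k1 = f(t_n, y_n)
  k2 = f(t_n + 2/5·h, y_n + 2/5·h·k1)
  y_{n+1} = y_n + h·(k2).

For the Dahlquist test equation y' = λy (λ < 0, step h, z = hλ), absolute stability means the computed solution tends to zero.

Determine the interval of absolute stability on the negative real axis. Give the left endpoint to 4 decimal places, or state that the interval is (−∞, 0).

(-2.5000, 0).

With y'=λy (z=hλ):
  k1=λy_n ⇒ h·k1=z·y_n;  k2=λ(1+2/5z)y_n ⇒ h·k2=z(1+2/5z)y_n
  y_{n+1}/y_n = 1 + z(1+2/5z) = 1 + z + 2/5z²
  ⇒ R(z) = 1 + z + 2/5z².

Need |R(x)|<1, x<0.
x=-1.26: |R|=0.3750
R=1: x+2/5x²=0 ⇒ x=−5/2=-2.5000; min R=1−1/(4·2/5)=0.3750>−1
Confirm numerically:
  x=-2.103: |R|=0.66604 <1
  x=-1.984: |R|=0.59050 <1
  x=-1.319: |R|=0.37690 <1
  x=-1.247: |R|=0.37500 <1
  x=-3.081: |R|=1.71602 >1
  x=-2.639: |R|=1.14673 >1
Stable set (-2.5000, 0).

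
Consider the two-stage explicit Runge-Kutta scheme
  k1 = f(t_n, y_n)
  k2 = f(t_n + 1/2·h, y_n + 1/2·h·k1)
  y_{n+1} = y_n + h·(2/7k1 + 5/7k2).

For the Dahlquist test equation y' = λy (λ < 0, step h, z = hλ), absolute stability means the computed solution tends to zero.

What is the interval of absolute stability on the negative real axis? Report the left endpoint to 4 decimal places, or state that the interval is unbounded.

(-2.8000, 0).

With y'=λy (z=hλ):
  k1=λy_n ⇒ h·k1=z·y_n;  k2=λ(1+1/2z)y_n ⇒ h·k2=z(1+1/2z)y_n
  y_{n+1}/y_n = 1 + 2/7z + 5/7z(1+1/2z) = 1 + z + 5/14z²
  Hence R(z) = 1 + z + 5/14z².

Need |R(x)|<1, x<0.
x=-1.75: |R|=0.3438
R=1: x+5/14x²=0 ⇒ x=−14/5=-2.8000; min R=1−1/(4·5/14)=0.3000>−1
Confirm numerically:
  x=-2.551: |R|=0.77314 <1
  x=-2.204: |R|=0.53086 <1
  x=-2.139: |R|=0.49504 <1
  x=-1.867: |R|=0.37789 <1
  x=-3.215: |R|=1.47651 >1
  x=-3.092: |R|=1.32245 >1
  x=-2.922: |R|=1.12732 >1
So |R|<1 on (-2.8000, 0).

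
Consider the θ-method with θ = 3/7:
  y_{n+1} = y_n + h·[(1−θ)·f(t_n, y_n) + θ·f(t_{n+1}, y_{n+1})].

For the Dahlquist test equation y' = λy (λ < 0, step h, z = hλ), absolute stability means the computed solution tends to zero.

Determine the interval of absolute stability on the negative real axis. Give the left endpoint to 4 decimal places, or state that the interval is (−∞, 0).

z∈(-14.0000,0).

On y'=λy, z=hλ:
  y_{n+1} = y_n + z·[4/7·y_n + 3/7·y_{n+1}] ⇒ (1 − 3/7z)y_{n+1} = (1 + 4/7z)y_n
  R(z) = (1 + 4/7z)/(1 − 3/7z).

Find x<0 with |R(x)|<1.
x=-0.52: |R|=0.5748
R=−1: 1+4/7x = −1+3/7x ⇒ -1/7x=2 ⇒ x=2/(-1/7)=-14.0000
Confirm numerically:
  x=-10.017: |R|=0.89250 <1
  x=-9.365: |R|=0.86793 <1
  x=-6.005: |R|=0.68039 <1
  x=-14.406: |R|=1.00808 >1
  x=-14.202: |R|=1.00407 >1
  x=-14.071: |R|=1.00144 >1
Stable set (-14.0000, 0).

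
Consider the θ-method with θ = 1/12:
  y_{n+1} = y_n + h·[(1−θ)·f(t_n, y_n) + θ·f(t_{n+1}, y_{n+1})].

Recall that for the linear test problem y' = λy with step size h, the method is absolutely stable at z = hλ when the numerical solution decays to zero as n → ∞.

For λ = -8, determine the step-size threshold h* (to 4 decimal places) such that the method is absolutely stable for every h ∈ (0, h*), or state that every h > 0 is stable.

On y'=λy, z=hλ:
  y_{n+1} = y_n + z·[11/12·y_n + 1/12·y_{n+1}] ⇒ (1 − 1/12z)y_{n+1} = (1 + 11/12z)y_n
  ⇒ R(z) = (1 + 11/12z)/(1 − 1/12z).

Solve |R(x)|<1 on ℝ⁻.
x=-0.34: |R|=0.6694
R=−1: 1+11/12x = −1+1/12x ⇒ -5/6x=2 ⇒ x=2/(-5/6)=-2.4000
Confirm numerically:
  x=-2.355: |R|=0.96865 <1
  x=-1.992: |R|=0.70840 <1
  x=-1.205: |R|=0.09504 <1
  x=-2.958: |R|=1.37304 >1
  x=-2.628: |R|=1.15587 >1
  x=-2.581: |R|=1.12413 >1
Interval (-2.4000, 0).

(-2.4000,0); λ=-8 ⇒ h* = (12/5)/8 = 0.3000.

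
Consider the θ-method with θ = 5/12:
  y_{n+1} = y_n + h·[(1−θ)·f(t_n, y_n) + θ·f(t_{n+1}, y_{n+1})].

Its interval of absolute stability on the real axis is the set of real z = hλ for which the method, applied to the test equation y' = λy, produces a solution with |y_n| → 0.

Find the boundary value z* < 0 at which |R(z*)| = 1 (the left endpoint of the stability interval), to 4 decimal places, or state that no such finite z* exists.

Test eqn y'=λy, z=hλ:
  y_{n+1} = y_n + z·[7/12·y_n + 5/12·y_{n+1}] ⇒ (1 − 5/12z)y_{n+1} = (1 + 7/12z)y_n
  so R(z) = (1 + 7/12z)/(1 − 5/12z).

Boundary: |R(x)|=1, x<0.
x=-1: |R|=0.2941
R=−1: 1+7/12x = −1+5/12x ⇒ -1/6x=2 ⇒ x=2/(-1/6)=-12.0000
Confirm numerically:
  x=-8.452: |R|=0.86922 <1
  x=-8.327: |R|=0.86304 <1
  x=-8.273: |R|=0.86032 <1
  x=-6.658: |R|=0.76410 <1
  x=-12.561: |R|=1.01500 >1
  x=-12.328: |R|=1.00891 >1
  x=-12.310: |R|=1.00843 >1
Stable set (-12.0000, 0).

z* = -12.0000.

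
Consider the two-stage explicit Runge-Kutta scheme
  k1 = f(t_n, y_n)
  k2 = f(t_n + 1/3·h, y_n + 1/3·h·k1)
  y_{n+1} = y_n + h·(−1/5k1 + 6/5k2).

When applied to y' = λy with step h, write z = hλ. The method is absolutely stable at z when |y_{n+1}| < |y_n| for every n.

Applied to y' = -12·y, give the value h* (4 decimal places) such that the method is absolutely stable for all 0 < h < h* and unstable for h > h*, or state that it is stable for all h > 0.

On y'=λy, z=hλ:
  k1=λy_n ⇒ h·k1=z·y_n;  k2=λ(1+1/3z)y_n ⇒ h·k2=z(1+1/3z)y_n
  y_{n+1}/y_n = 1 − 1/5z + 6/5z(1+1/3z) = 1 + z + 2/5z²
  R(z) = 1 + z + 2/5z².

Solve |R(x)|<1 on ℝ⁻.
x=-1.57: |R|=0.4160
R=1: x+2/5x²=0 ⇒ x=−5/2=-2.5000; min R=1−1/(4·2/5)=0.3750>−1
Confirm numerically:
  x=-1.815: |R|=0.50269 <1
  x=-1.797: |R|=0.49468 <1
  x=-1.753: |R|=0.47620 <1
  x=-2.910: |R|=1.47724 >1
  x=-2.595: |R|=1.09861 >1
Stable set (-2.5000, 0).

(-2.5000,0); λ=-12 ⇒ h* = (5/2)/12 = 0.2083.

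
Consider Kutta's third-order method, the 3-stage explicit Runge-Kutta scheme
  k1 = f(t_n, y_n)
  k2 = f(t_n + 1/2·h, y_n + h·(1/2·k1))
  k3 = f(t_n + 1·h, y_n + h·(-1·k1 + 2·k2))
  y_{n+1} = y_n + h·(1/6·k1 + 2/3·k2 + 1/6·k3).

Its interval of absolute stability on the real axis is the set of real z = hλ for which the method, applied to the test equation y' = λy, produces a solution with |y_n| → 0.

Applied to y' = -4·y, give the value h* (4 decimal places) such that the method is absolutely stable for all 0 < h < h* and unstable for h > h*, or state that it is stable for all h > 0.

(-2.5127,0); λ=-4 ⇒ h* = 0.6282.

Test eqn y'=λy, z=hλ:
  order 3, 3-stage ⇒ R(z)=1+z+z^2/2+z^3/6
  (e.g. R(-1.29)=0.18427, |R|=0.18427)

Need |R(x)|<1, x<0.
x=-1.29: |R|=0.1843
|R(-1.9)|=0.2382 |R(-1.4)|=0.1227 |R(-1.33)|=0.1623
Bisect:
  x_lo=-3.3793 |R|=3.1011  x_hi=-0.3644 |R|=0.6939
  mid=-1.87184 |R|=0.21304 →hi
  mid=-2.62555 |R|=1.19533 →lo
  mid=-2.24870 |R|=0.61552 →hi
  mid=-2.43712 |R|=0.87991 →hi
  mid=-2.53133 |R|=1.03083 →lo
  mid=-2.48423 |R|=0.95372 →hi
  mid=-2.50778 |R|=0.99186 →hi
  ...
  [-2.51275,-2.51257] ⇒ x*=-2.5127
Stable set (-2.5127, 0).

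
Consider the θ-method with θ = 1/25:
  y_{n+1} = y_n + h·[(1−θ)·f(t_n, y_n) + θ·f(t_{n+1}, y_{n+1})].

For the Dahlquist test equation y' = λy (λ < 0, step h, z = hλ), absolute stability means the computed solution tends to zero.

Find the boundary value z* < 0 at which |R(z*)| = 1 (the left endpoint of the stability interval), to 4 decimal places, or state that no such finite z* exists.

On y'=λy, z=hλ:
  y_{n+1} = y_n + z·[24/25·y_n + 1/25·y_{n+1}] ⇒ (1 − 1/25z)y_{n+1} = (1 + 24/25z)y_n
  ⇒ R(z) = (1 + 24/25z)/(1 − 1/25z).

Find x<0 with |R(x)|<1.
x=-1.59: |R|=0.4949
R=−1: 1+24/25x = −1+1/25x ⇒ -23/25x=2 ⇒ x=2/(-23/25)=-2.1739
Confirm numerically:
  x=-1.766: |R|=0.64948 <1
  x=-1.557: |R|=0.46572 <1
  x=-1.384: |R|=0.31140 <1
  x=-2.762: |R|=1.48721 >1
  x=-2.419: |R|=1.20559 >1
  x=-2.269: |R|=1.08020 >1
So |R|<1 on (-2.1739, 0).

z* = -2.1739.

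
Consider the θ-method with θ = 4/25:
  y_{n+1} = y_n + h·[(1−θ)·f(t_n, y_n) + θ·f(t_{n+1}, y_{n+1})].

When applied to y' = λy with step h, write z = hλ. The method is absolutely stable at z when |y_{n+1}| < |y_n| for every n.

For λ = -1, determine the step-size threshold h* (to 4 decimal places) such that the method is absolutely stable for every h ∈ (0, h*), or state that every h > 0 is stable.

(-2.9412,0); λ=-1 ⇒ h* = (50/17)/1 = 2.9412.

On y'=λy, z=hλ:
  y_{n+1} = y_n + z·[21/25·y_n + 4/25·y_{n+1}] ⇒ (1 − 4/25z)y_{n+1} = (1 + 21/25z)y_n
  so R(z) = (1 + 21/25z)/(1 − 4/25z).

Solve |R(x)|<1 on ℝ⁻.
x=-0.72: |R|=0.3544
R=−1: 1+21/25x = −1+4/25x ⇒ -17/25x=2 ⇒ x=2/(-17/25)=-2.9412
Confirm numerically:
  x=-2.169: |R|=0.61020 <1
  x=-1.983: |R|=0.50537 <1
  x=-1.741: |R|=0.36169 <1
  x=-1.283: |R|=0.06448 <1
  x=-3.477: |R|=1.23412 >1
  x=-3.458: |R|=1.22626 >1
So |R|<1 on (-2.9412, 0).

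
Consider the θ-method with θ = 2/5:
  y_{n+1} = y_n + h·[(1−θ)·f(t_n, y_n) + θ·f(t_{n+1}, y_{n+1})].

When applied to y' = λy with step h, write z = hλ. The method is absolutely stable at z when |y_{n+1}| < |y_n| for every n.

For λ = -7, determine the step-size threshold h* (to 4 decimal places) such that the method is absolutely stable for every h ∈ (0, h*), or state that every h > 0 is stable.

(-10.0000,0); λ=-7 ⇒ h* = (10)/7 = 1.4286.

Set f=λy, z=hλ:
  y_{n+1} = y_n + z·[3/5·y_n + 2/5·y_{n+1}] ⇒ (1 − 2/5z)y_{n+1} = (1 + 3/5z)y_n
  ⇒ R(z) = (1 + 3/5z)/(1 − 2/5z).

Boundary: |R(x)|=1, x<0.
x=-0.32: |R|=0.7163
R=−1: 1+3/5x = −1+2/5x ⇒ -1/5x=2 ⇒ x=2/(-1/5)=-10.0000
Confirm numerically:
  x=-8.330: |R|=0.92290 <1
  x=-7.660: |R|=0.88484 <1
  x=-6.050: |R|=0.76901 <1
  x=-5.318: |R|=0.70056 <1
  x=-10.467: |R|=1.01801 >1
  x=-10.447: |R|=1.01726 >1
  x=-10.033: |R|=1.00132 >1
Stable set (-10.0000, 0).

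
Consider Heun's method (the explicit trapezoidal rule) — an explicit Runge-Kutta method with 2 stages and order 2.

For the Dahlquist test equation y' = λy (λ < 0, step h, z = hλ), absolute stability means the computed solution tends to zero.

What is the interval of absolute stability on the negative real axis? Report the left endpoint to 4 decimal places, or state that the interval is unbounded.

With y'=λy (z=hλ):
  order 2, 2-stage ⇒ R(z)=1+z+z^2/2
  (e.g. R(-1.58)=0.66820, |R|=0.66820)

Boundary: |R(x)|=1, x<0.
x=-1.58: |R|=0.6682
|R(-0.56)|=0.5968 |R(-0.54)|=0.6058 |R(-0.52)|=0.6152
Bisect:
  x_lo=-2.8588 |R|=2.2276  x_hi=-0.0601 |R|=0.9417
  mid=-1.45949 |R|=0.60556 →hi
  mid=-2.15916 |R|=1.17183 →lo
  mid=-1.80932 |R|=0.82750 →hi
  mid=-1.98424 |R|=0.98437 →hi
  mid=-2.07170 |R|=1.07427 →lo
  mid=-2.02797 |R|=1.02836 →lo
  mid=-2.00611 |R|=1.00613 →lo
  mid=-1.99518 |R|=0.99519 →hi
  mid=-2.00064 |R|=1.00064 →lo
  mid=-1.99791 |R|=0.99791 →hi
  ...
  [-2.00013,-1.99996] ⇒ x*=-2.0000
Interval (-2.0000, 0).

(-2.0000, 0).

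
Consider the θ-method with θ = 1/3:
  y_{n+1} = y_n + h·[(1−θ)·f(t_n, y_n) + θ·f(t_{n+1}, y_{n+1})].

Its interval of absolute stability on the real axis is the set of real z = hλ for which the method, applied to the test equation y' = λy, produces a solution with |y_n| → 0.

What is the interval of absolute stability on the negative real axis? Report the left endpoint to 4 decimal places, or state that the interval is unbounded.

Test eqn y'=λy, z=hλ:
  y_{n+1} = y_n + z·[2/3·y_n + 1/3·y_{n+1}] ⇒ (1 − 1/3z)y_{n+1} = (1 + 2/3z)y_n
  Hence R(z) = (1 + 2/3z)/(1 − 1/3z).

Boundary: |R(x)|=1, x<0.
x=-1: |R|=0.2500
R=−1: 1+2/3x = −1+1/3x ⇒ -1/3x=2 ⇒ x=2/(-1/3)=-6.0000
Confirm numerically:
  x=-4.809: |R|=0.84748 <1
  x=-4.081: |R|=0.72899 <1
  x=-3.703: |R|=0.65732 <1
  x=-3.138: |R|=0.53372 <1
  x=-6.542: |R|=1.05680 >1
  x=-6.050: |R|=1.00552 >1
  x=-6.047: |R|=1.00520 >1
Interval (-6.0000, 0).

(-6.0000, 0).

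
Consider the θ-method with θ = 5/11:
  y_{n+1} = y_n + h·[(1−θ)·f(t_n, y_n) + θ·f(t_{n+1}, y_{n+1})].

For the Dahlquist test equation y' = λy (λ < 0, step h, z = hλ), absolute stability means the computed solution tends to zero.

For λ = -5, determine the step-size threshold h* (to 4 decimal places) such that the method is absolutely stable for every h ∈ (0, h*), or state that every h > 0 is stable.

Set f=λy, z=hλ:
  y_{n+1} = y_n + z·[6/11·y_n + 5/11·y_{n+1}] ⇒ (1 − 5/11z)y_{n+1} = (1 + 6/11z)y_n
  so R(z) = (1 + 6/11z)/(1 − 5/11z).

Boundary: |R(x)|=1, x<0.
x=-1.29: |R|=0.1868
R=−1: 1+6/11x = −1+5/11x ⇒ -1/11x=2 ⇒ x=2/(-1/11)=-22.0000
Confirm numerically:
  x=-21.023: |R|=0.99159 <1
  x=-17.162: |R|=0.95003 <1
  x=-11.899: |R|=0.85671 <1
  x=-22.534: |R|=1.00432 >1
  x=-22.176: |R|=1.00144 >1
  x=-22.028: |R|=1.00023 >1
Interval (-22.0000, 0).

(-22.0000,0); λ=-5 ⇒ h* = (22)/5 = 4.4000.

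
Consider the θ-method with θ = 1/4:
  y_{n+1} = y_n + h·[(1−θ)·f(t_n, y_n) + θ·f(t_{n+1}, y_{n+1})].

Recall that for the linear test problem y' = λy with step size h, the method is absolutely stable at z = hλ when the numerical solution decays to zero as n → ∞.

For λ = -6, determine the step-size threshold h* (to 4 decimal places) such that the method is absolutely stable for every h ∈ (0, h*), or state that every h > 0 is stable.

(-4.0000,0); λ=-6 ⇒ h* = (4)/6 = 0.6667.

Test eqn y'=λy, z=hλ:
  y_{n+1} = y_n + z·[3/4·y_n + 1/4·y_{n+1}] ⇒ (1 − 1/4z)y_{n+1} = (1 + 3/4z)y_n
  Hence R(z) = (1 + 3/4z)/(1 − 1/4z).

Need |R(x)|<1, x<0.
x=-0.48: |R|=0.5714
R=−1: 1+3/4x = −1+1/4x ⇒ -1/2x=2 ⇒ x=2/(-1/2)=-4.0000
Confirm numerically:
  x=-3.975: |R|=0.99373 <1
  x=-3.208: |R|=0.78024 <1
  x=-2.892: |R|=0.67847 <1
  x=-4.524: |R|=1.12295 >1
  x=-4.247: |R|=1.05990 >1
Interval (-4.0000, 0).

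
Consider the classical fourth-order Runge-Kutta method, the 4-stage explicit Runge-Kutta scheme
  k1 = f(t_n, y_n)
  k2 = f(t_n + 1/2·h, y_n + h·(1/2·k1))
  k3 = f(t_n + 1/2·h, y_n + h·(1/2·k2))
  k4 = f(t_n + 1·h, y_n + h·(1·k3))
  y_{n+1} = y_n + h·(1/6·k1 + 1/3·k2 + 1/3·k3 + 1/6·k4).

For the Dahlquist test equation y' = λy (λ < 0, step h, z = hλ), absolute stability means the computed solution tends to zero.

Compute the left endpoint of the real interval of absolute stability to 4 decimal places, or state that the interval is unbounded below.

Set f=λy, z=hλ:
  order 4, 4-stage ⇒ R(z)=1+z+z^2/2+z^3/6+z^4/24
  (e.g. R(-1.13)=0.33590, |R|=0.33590)

Solve |R(x)|<1 on ℝ⁻.
x=-1.13: |R|=0.3359
|R(-2.8)|=1.0224 |R(-2.64)|=0.8021 |R(-1.62)|=0.2706
Bisect:
  x_lo=-3.4944 |R|=2.7122  x_hi=-0.1194 |R|=0.8874
  mid=-1.80693 |R|=0.28647 →hi
  mid=-2.65067 |R|=0.81530 →hi
  mid=-3.07255 |R|=1.52680 →lo
  mid=-2.86161 |R|=1.12129 →lo
  mid=-2.75614 |R|=0.95693 →hi
  mid=-2.80888 |R|=1.03614 →lo
  mid=-2.78251 |R|=0.99581 →hi
  ...
  [-2.78539,-2.78519] ⇒ x*=-2.7853
So |R|<1 on (-2.7853, 0).

z* = -2.7853.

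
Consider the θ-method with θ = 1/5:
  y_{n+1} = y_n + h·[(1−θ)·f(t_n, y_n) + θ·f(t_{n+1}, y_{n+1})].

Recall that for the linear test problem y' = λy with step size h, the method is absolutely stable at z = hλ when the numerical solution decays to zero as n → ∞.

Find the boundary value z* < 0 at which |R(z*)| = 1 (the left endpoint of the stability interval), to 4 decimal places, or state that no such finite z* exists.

Test eqn y'=λy, z=hλ:
  y_{n+1} = y_n + z·[4/5·y_n + 1/5·y_{n+1}] ⇒ (1 − 1/5z)y_{n+1} = (1 + 4/5z)y_n
  so R(z) = (1 + 4/5z)/(1 − 1/5z).

Solve |R(x)|<1 on ℝ⁻.
x=-1.16: |R|=0.0584
R=−1: 1+4/5x = −1+1/5x ⇒ -3/5x=2 ⇒ x=2/(-3/5)=-3.3333
Confirm numerically:
  x=-3.179: |R|=0.94339 <1
  x=-2.791: |R|=0.79117 <1
  x=-2.084: |R|=0.47092 <1
  x=-3.751: |R|=1.14318 >1
  x=-3.614: |R|=1.09775 >1
So |R|<1 on (-3.3333, 0).

left endpoint -3.3333.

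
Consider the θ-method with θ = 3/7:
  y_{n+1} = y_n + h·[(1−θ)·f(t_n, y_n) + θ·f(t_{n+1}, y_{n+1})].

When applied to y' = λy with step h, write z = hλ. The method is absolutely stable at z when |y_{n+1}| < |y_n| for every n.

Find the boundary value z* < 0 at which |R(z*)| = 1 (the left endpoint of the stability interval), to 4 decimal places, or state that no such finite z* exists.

On y'=λy, z=hλ:
  y_{n+1} = y_n + z·[4/7·y_n + 3/7·y_{n+1}] ⇒ (1 − 3/7z)y_{n+1} = (1 + 4/7z)y_n
  ⇒ R(z) = (1 + 4/7z)/(1 − 3/7z).

Boundary: |R(x)|=1, x<0.
x=-1.63: |R|=0.0404
R=−1: 1+4/7x = −1+3/7x ⇒ -1/7x=2 ⇒ x=2/(-1/7)=-14.0000
Confirm numerically:
  x=-13.312: |R|=0.98534 <1
  x=-7.790: |R|=0.79552 <1
  x=-7.492: |R|=0.77921 <1
  x=-5.928: |R|=0.67431 <1
  x=-14.570: |R|=1.01124 >1
  x=-14.317: |R|=1.00635 >1
  x=-14.283: |R|=1.00568 >1
So |R|<1 on (-14.0000, 0).

left endpoint -14.0000.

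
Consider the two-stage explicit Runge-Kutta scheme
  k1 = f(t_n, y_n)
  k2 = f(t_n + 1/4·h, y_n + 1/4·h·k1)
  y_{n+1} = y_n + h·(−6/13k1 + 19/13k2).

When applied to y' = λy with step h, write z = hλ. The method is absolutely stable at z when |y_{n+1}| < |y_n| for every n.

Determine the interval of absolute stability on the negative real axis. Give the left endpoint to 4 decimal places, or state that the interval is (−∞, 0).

(-2.7368, 0).

Set f=λy, z=hλ:
  k1=λy_n ⇒ h·k1=z·y_n;  k2=λ(1+1/4z)y_n ⇒ h·k2=z(1+1/4z)y_n
  y_{n+1}/y_n = 1 − 6/13z + 19/13z(1+1/4z) = 1 + z + 19/52z²
  so R(z) = 1 + z + 19/52z².

Boundary: |R(x)|=1, x<0.
x=-1.21: |R|=0.3250
R=1: x+19/52x²=0 ⇒ x=−52/19=-2.7368; min R=1−1/(4·19/52)=0.3158>−1
Confirm numerically:
  x=-2.162: |R|=0.54590 <1
  x=-2.044: |R|=0.48255 <1
  x=-1.582: |R|=0.33246 <1
  x=-1.137: |R|=0.33536 <1
  x=-3.210: |R|=1.55496 >1
  x=-3.098: |R|=1.40882 >1
Interval (-2.7368, 0).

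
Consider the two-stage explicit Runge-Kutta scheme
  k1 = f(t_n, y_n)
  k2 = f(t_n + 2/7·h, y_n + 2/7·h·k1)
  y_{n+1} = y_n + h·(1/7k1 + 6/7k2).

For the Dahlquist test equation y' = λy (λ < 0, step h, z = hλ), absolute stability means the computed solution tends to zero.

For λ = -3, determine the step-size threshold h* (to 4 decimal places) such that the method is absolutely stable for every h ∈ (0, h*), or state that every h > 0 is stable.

(-4.0833,0); λ=-3 ⇒ h* = (49/12)/3 = 1.3611.

Test eqn y'=λy, z=hλ:
  k1=λy_n ⇒ h·k1=z·y_n;  k2=λ(1+2/7z)y_n ⇒ h·k2=z(1+2/7z)y_n
  y_{n+1}/y_n = 1 + 1/7z + 6/7z(1+2/7z) = 1 + z + 12/49z²
  so R(z) = 1 + z + 12/49z².

Boundary: |R(x)|=1, x<0.
x=-0.71: |R|=0.4135
R=1: x+12/49x²=0 ⇒ x=−49/12=-4.0833; min R=1−1/(4·12/49)=-0.0208>−1
Confirm numerically:
  x=-3.627: |R|=0.59466 <1
  x=-2.810: |R|=0.12374 <1
  x=-2.663: |R|=0.07371 <1
  x=-2.161: |R|=0.01735 <1
  x=-4.503: |R|=1.46280 >1
  x=-4.206: |R|=1.12635 >1
  x=-4.156: |R|=1.07396 >1
So |R|<1 on (-4.0833, 0).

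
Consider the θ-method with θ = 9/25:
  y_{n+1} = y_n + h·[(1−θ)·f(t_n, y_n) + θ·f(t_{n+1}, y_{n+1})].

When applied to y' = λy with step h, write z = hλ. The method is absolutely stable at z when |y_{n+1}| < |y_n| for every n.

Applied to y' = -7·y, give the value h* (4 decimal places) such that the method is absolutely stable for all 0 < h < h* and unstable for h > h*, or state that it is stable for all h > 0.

(-7.1429,0); λ=-7 ⇒ h* = (50/7)/7 = 1.0204.

Set f=λy, z=hλ:
  y_{n+1} = y_n + z·[16/25·y_n + 9/25·y_{n+1}] ⇒ (1 − 9/25z)y_{n+1} = (1 + 16/25z)y_n
  so R(z) = (1 + 16/25z)/(1 − 9/25z).

Find x<0 with |R(x)|<1.
x=-0.65: |R|=0.4733
R=−1: 1+16/25x = −1+9/25x ⇒ -7/25x=2 ⇒ x=2/(-7/25)=-7.1429
Confirm numerically:
  x=-7.086: |R|=0.99552 <1
  x=-7.082: |R|=0.99520 <1
  x=-2.997: |R|=0.44161 <1
  x=-7.533: |R|=1.02943 >1
  x=-7.391: |R|=1.01898 >1
  x=-7.215: |R|=1.00562 >1
Stable set (-7.1429, 0).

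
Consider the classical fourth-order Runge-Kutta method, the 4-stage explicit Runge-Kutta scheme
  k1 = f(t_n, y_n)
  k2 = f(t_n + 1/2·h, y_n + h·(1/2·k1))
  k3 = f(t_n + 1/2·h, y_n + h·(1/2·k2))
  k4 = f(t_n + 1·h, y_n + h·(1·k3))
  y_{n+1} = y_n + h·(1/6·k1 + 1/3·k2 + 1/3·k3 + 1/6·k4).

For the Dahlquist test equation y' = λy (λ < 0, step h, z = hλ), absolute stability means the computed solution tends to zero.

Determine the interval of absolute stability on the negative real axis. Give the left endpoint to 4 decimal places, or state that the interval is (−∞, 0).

On y'=λy, z=hλ:
  order 4, 4-stage ⇒ R(z)=1+z+z^2/2+z^3/6+z^4/24
  (e.g. R(-0.47)=0.62518, |R|=0.62518)

Solve |R(x)|<1 on ℝ⁻.
x=-0.47: |R|=0.6252
|R(-2.74)|=0.9338 |R(-2.57)|=0.7210 |R(-1.44)|=0.2783
Bisect:
  x_lo=-3.3239 |R|=2.1658  x_hi=-0.1931 |R|=0.8244
  mid=-1.75853 |R|=0.27979 →hi
  mid=-2.54124 |R|=0.69022 →hi
  mid=-2.93259 |R|=1.24576 →lo
  mid=-2.73691 |R|=0.92948 →hi
  mid=-2.83475 |R|=1.07716 →lo
  mid=-2.78583 |R|=1.00081 →lo
  mid=-2.76137 |R|=0.96453 →hi
  ...
  [-2.78545,-2.78526] ⇒ x*=-2.7853
Interval (-2.7853, 0).

(-2.7853, 0).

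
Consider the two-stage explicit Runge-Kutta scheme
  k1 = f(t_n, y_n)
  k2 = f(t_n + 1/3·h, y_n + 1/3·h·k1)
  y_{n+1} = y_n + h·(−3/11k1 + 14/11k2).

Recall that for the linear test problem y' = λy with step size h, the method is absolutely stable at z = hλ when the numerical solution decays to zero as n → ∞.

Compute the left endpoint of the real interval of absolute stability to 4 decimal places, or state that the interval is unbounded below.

Set f=λy, z=hλ:
  k1=λy_n ⇒ h·k1=z·y_n;  k2=λ(1+1/3z)y_n ⇒ h·k2=z(1+1/3z)y_n
  y_{n+1}/y_n = 1 − 3/11z + 14/11z(1+1/3z) = 1 + z + 14/33z²
  so R(z) = 1 + z + 14/33z².

Boundary: |R(x)|=1, x<0.
x=-1.18: |R|=0.4107
R=1: x+14/33x²=0 ⇒ x=−33/14=-2.3571; min R=1−1/(4·14/33)=0.4107>−1
Confirm numerically:
  x=-2.040: |R|=0.72553 <1
  x=-1.625: |R|=0.49527 <1
  x=-1.598: |R|=0.48535 <1
  x=-1.053: |R|=0.41740 <1
  x=-2.944: |R|=1.73297 >1
  x=-2.433: |R|=1.07830 >1
  x=-2.399: |R|=1.04260 >1
Interval (-2.3571, 0).

z* = -2.3571.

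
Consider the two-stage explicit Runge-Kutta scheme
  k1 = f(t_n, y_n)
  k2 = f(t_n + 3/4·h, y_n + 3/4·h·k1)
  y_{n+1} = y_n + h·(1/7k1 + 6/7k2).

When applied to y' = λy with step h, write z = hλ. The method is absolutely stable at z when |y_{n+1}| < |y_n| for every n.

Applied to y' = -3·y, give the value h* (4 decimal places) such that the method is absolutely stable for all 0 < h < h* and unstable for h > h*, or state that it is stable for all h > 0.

(-1.5556,0); λ=-3 ⇒ h* = (14/9)/3 = 0.5185.

Test eqn y'=λy, z=hλ:
  k1=λy_n ⇒ h·k1=z·y_n;  k2=λ(1+3/4z)y_n ⇒ h·k2=z(1+3/4z)y_n
  y_{n+1}/y_n = 1 + 1/7z + 6/7z(1+3/4z) = 1 + z + 9/14z²
  ⇒ R(z) = 1 + z + 9/14z².

Solve |R(x)|<1 on ℝ⁻.
x=-0.96: |R|=0.6325
R=1: x+9/14x²=0 ⇒ x=−14/9=-1.5556; min R=1−1/(4·9/14)=0.6111>−1
Confirm numerically:
  x=-1.334: |R|=0.81000 <1
  x=-0.998: |R|=0.64229 <1
  x=-0.863: |R|=0.61578 <1
  x=-0.684: |R|=0.61676 <1
  x=-1.949: |R|=1.49296 >1
  x=-1.902: |R|=1.42360 >1
So |R|<1 on (-1.5556, 0).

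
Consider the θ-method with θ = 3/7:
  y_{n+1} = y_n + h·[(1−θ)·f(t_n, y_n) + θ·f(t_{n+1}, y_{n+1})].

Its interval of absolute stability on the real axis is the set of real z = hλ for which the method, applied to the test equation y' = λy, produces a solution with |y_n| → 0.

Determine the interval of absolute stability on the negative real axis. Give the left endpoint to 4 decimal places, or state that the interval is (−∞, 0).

(-14.0000, 0).

On y'=λy, z=hλ:
  y_{n+1} = y_n + z·[4/7·y_n + 3/7·y_{n+1}] ⇒ (1 − 3/7z)y_{n+1} = (1 + 4/7z)y_n
  R(z) = (1 + 4/7z)/(1 − 3/7z).

Boundary: |R(x)|=1, x<0.
x=-1.76: |R|=0.0033
R=−1: 1+4/7x = −1+3/7x ⇒ -1/7x=2 ⇒ x=2/(-1/7)=-14.0000
Confirm numerically:
  x=-12.235: |R|=0.95962 <1
  x=-12.011: |R|=0.95378 <1
  x=-7.366: |R|=0.77201 <1
  x=-14.383: |R|=1.00764 >1
  x=-14.026: |R|=1.00053 >1
Stable set (-14.0000, 0).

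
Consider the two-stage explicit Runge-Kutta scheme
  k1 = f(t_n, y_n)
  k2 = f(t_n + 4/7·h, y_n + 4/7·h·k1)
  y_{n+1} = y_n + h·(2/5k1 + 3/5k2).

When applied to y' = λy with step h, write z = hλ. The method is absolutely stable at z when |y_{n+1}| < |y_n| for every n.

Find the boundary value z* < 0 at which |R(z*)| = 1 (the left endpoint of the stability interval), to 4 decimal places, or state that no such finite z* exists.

left endpoint -2.9167.

Set f=λy, z=hλ:
  k1=λy_n ⇒ h·k1=z·y_n;  k2=λ(1+4/7z)y_n ⇒ h·k2=z(1+4/7z)y_n
  y_{n+1}/y_n = 1 + 2/5z + 3/5z(1+4/7z) = 1 + z + 12/35z²
  so R(z) = 1 + z + 12/35z².

Find x<0 with |R(x)|<1.
x=-1.57: |R|=0.2751
R=1: x+12/35x²=0 ⇒ x=−35/12=-2.9167; min R=1−1/(4·12/35)=0.2708>−1
Confirm numerically:
  x=-2.077: |R|=0.40206 <1
  x=-1.833: |R|=0.31896 <1
  x=-1.516: |R|=0.27197 <1
  x=-1.390: |R|=0.27243 <1
  x=-3.505: |R|=1.70701 >1
  x=-3.501: |R|=1.70140 >1
  x=-3.393: |R|=1.55413 >1
So |R|<1 on (-2.9167, 0).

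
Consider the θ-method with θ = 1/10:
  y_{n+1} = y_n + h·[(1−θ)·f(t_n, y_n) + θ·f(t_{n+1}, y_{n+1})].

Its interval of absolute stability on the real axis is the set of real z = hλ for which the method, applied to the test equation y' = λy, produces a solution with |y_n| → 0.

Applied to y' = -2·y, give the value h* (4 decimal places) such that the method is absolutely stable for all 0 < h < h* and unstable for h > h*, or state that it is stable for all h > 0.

(-2.5000,0); λ=-2 ⇒ h* = (5/2)/2 = 1.2500.

Test eqn y'=λy, z=hλ:
  y_{n+1} = y_n + z·[9/10·y_n + 1/10·y_{n+1}] ⇒ (1 − 1/10z)y_{n+1} = (1 + 9/10z)y_n
  ⇒ R(z) = (1 + 9/10z)/(1 − 1/10z).

Boundary: |R(x)|=1, x<0.
x=-1.33: |R|=0.1739
R=−1: 1+9/10x = −1+1/10x ⇒ -4/5x=2 ⇒ x=2/(-4/5)=-2.5000
Confirm numerically:
  x=-1.674: |R|=0.43396 <1
  x=-1.461: |R|=0.27476 <1
  x=-1.430: |R|=0.25109 <1
  x=-1.283: |R|=0.13711 <1
  x=-2.949: |R|=1.27740 >1
  x=-2.624: |R|=1.07858 >1
So |R|<1 on (-2.5000, 0).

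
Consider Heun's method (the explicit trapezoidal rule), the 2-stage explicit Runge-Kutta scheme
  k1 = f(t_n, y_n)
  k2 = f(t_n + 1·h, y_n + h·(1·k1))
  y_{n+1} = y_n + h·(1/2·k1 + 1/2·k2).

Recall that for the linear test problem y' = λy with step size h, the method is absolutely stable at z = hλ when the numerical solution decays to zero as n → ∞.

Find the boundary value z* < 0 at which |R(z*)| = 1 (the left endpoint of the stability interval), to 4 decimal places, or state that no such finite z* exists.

left endpoint -2.0000.

Test eqn y'=λy, z=hλ:
  order 2, 2-stage ⇒ R(z)=1+z+z^2/2
  (e.g. R(-0.31)=0.73805, |R|=0.73805)

Boundary: |R(x)|=1, x<0.
x=-0.31: |R|=0.7380
|R(-2.07)|=1.0724 |R(-1.48)|=0.6152 |R(-1.09)|=0.5040
Bisect:
  x_lo=-2.3689 |R|=1.4369  x_hi=-0.3707 |R|=0.6980
  mid=-1.36981 |R|=0.56838 →hi
  mid=-1.86934 |R|=0.87788 →hi
  mid=-2.11911 |R|=1.12620 →lo
  mid=-1.99423 |R|=0.99424 →hi
  mid=-2.05667 |R|=1.05827 →lo
  mid=-2.02545 |R|=1.02577 →lo
  mid=-2.00984 |R|=1.00989 →lo
  mid=-2.00203 |R|=1.00203 →lo
  mid=-1.99813 |R|=0.99813 →hi
  ...
  [-2.00008,-1.99996] ⇒ x*=-2.0000
Stable set (-2.0000, 0).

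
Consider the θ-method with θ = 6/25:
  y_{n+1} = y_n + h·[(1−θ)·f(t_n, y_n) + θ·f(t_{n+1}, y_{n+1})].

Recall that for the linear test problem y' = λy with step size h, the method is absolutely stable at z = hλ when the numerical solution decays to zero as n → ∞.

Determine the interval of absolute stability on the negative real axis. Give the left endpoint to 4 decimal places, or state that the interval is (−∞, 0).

Set f=λy, z=hλ:
  y_{n+1} = y_n + z·[19/25·y_n + 6/25·y_{n+1}] ⇒ (1 − 6/25z)y_{n+1} = (1 + 19/25z)y_n
  ⇒ R(z) = (1 + 19/25z)/(1 − 6/25z).

Need |R(x)|<1, x<0.
x=-0.6: |R|=0.4755
R=−1: 1+19/25x = −1+6/25x ⇒ -13/25x=2 ⇒ x=2/(-13/25)=-3.8462
Confirm numerically:
  x=-3.789: |R|=0.98443 <1
  x=-3.150: |R|=0.79385 <1
  x=-3.034: |R|=0.75562 <1
  x=-4.299: |R|=1.11590 >1
  x=-4.198: |R|=1.09114 >1
Interval (-3.8462, 0).

(-3.8462, 0).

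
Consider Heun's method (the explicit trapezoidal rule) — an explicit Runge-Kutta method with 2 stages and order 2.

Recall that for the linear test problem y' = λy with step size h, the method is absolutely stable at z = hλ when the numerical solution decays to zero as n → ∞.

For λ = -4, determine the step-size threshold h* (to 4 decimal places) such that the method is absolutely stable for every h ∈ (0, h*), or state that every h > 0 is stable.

Test eqn y'=λy, z=hλ:
  order 2, 2-stage ⇒ R(z)=1+z+z^2/2
  (e.g. R(-0.86)=0.50980, |R|=0.50980)

Find x<0 with |R(x)|<1.
x=-0.86: |R|=0.5098
|R(-1.92)|=0.9232 |R(-1.33)|=0.5544 |R(-0.84)|=0.5128
Bisect:
  x_lo=-2.6443 |R|=1.8519  x_hi=-0.3021 |R|=0.7435
  mid=-1.47322 |R|=0.61197 →hi
  mid=-2.05877 |R|=1.06050 →lo
  mid=-1.76600 |R|=0.79338 →hi
  mid=-1.91239 |R|=0.91622 →hi
  mid=-1.98558 |R|=0.98568 →hi
  mid=-2.02218 |R|=1.02242 →lo
  mid=-2.00388 |R|=1.00389 →lo
  ...
  [-2.00002,-1.99988] ⇒ x*=-2.0000
Interval (-2.0000, 0).

(-2.0000,0); λ=-4 ⇒ h* = 0.5000.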